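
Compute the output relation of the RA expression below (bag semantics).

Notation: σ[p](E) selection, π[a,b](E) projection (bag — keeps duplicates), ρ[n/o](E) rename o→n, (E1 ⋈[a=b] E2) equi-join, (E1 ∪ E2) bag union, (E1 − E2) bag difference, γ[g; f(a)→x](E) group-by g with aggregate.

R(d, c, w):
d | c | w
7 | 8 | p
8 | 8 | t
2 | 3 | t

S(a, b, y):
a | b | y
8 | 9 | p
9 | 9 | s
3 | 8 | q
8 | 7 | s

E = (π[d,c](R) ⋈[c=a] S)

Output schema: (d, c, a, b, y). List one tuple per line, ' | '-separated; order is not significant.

Per-node cardinality:
  R → 3
  π[d,c](R) → 3
  S → 4
  (π[d,c](R) ⋈[c=a] S) → 5

== RESULT ==
d | c | a | b | y
2 | 3 | 3 | 8 | q
7 | 8 | 8 | 7 | s
7 | 8 | 8 | 9 | p
8 | 8 | 8 | 7 | s
8 | 8 | 8 | 9 | p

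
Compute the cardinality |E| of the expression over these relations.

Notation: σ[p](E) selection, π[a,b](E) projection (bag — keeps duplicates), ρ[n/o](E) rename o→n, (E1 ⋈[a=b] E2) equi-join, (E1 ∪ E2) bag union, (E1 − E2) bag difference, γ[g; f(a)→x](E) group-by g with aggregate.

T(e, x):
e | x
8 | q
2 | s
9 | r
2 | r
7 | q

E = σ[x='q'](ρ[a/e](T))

Stepwise |·|:
  T → 5
  ρ[a/e](T) → 5
  σ[x='q'](ρ[a/e](T)) → 2

|E| = 2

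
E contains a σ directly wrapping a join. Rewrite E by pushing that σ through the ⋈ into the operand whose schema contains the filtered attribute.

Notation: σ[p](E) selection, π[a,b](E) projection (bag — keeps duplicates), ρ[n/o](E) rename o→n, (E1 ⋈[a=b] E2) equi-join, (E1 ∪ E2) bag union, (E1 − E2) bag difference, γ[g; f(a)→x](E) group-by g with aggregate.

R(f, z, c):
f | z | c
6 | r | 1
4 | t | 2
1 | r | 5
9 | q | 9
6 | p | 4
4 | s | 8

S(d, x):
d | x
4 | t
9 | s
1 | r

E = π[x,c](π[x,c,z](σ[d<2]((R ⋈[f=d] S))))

σ filters on d, owned by the right side.
E' = π[x,c](π[x,c,z]((R ⋈[f=d] σ[d<2](S))))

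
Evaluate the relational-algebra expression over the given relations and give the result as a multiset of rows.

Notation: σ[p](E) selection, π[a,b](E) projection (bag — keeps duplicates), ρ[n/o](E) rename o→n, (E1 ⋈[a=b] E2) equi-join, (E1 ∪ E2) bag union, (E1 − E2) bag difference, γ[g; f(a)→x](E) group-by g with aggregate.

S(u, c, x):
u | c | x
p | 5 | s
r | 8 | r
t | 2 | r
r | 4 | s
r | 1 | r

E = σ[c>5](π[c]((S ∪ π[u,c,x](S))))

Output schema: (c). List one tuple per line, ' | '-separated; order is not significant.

Subexpression sizes:
  S → 5
  S → 5
  π[u,c,x](S) → 5
  (S ∪ π[u,c,x](S)) → 10
  π[c]((S ∪ π[u,c,x](S))) → 10
  σ[c>5](π[c]((S ∪ π[u,c,x](S)))) → 2

== RESULT ==
c
8
8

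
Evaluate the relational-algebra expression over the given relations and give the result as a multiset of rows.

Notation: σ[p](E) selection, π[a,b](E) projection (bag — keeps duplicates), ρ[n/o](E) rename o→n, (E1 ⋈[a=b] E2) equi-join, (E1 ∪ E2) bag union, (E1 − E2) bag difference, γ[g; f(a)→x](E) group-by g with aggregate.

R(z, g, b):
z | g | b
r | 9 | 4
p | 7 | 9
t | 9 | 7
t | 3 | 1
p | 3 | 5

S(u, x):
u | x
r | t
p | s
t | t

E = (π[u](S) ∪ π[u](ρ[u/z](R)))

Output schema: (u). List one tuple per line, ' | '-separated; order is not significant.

Row counts bottom-up:
  S → 3
  π[u](S) → 3
  R → 5
  ρ[u/z](R) → 5
  π[u](ρ[u/z](R)) → 5
  (π[u](S) ∪ π[u](ρ[u/z](R))) → 8

== RESULT ==
u
p
p
p
r
r
t
t
t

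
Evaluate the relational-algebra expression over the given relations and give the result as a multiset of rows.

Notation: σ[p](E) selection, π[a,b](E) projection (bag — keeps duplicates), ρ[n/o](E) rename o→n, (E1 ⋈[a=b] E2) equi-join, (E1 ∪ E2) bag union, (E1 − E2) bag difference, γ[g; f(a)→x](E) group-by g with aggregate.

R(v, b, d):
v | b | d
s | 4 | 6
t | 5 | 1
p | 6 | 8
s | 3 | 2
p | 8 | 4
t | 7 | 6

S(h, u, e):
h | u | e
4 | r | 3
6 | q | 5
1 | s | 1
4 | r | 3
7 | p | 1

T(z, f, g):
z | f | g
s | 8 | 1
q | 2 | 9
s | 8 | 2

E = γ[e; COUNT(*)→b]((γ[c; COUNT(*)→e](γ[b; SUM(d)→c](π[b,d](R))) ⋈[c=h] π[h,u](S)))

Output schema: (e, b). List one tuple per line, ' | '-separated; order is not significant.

Subexpression sizes:
  R → 6
  π[b,d](R) → 6
  γ[b; SUM(d)→c](π[b,d](R)) → 6
  γ[c; COUNT(*)→e](γ[b; SUM(d)→c](π[b,d](R))) → 5
  S → 5
  π[h,u](S) → 5
  (γ[c; COUNT(*)→e](γ[b; SUM(d)→c](π[b,d](R))) ⋈[c=h] π[h,u](S)) → 4
  γ[e; COUNT(*)→b]((γ[c; COUNT(*)→e](γ[b; SUM(d)→c](π[b,d](R))) ⋈[c=h] π[h,u](S))) → 2

== RESULT ==
e | b
1 | 3
2 | 1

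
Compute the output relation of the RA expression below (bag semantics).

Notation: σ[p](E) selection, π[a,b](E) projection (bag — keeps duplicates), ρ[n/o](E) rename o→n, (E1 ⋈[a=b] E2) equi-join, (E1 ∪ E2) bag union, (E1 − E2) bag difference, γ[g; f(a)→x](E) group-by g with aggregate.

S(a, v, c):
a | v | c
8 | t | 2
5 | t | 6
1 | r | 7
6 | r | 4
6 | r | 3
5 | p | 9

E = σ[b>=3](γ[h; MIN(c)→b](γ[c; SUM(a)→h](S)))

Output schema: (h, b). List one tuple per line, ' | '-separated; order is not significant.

Subexpression sizes:
  S → 6
  γ[c; SUM(a)→h](S) → 6
  γ[h; MIN(c)→b](γ[c; SUM(a)→h](S)) → 4
  σ[b>=3](γ[h; MIN(c)→b](γ[c; SUM(a)→h](S))) → 3

== RESULT ==
h | b
1 | 7
5 | 6
6 | 3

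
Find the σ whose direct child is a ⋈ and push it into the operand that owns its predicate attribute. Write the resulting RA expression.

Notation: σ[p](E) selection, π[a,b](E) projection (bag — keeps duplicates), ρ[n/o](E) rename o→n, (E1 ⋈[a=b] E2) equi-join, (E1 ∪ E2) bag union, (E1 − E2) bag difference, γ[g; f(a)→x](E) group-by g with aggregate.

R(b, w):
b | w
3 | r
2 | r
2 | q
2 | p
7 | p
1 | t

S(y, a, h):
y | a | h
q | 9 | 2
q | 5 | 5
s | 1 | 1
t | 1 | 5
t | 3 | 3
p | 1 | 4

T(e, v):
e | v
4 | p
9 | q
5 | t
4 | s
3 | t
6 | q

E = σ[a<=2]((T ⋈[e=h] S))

σ filters on a, owned by the right side.
E' = (T ⋈[e=h] σ[a<=2](S))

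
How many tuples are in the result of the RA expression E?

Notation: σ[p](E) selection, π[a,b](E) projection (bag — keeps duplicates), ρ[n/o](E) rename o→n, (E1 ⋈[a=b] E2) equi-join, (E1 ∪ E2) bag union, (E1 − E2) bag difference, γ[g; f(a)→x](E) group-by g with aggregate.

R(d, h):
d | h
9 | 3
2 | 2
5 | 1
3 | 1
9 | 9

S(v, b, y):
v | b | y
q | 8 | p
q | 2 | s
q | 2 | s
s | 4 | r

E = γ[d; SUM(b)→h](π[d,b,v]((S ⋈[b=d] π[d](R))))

Subexpression sizes:
  S → 4
  R → 5
  π[d](R) → 5
  (S ⋈[b=d] π[d](R)) → 2
  π[d,b,v]((S ⋈[b=d] π[d](R))) → 2
  γ[d; SUM(b)→h](π[d,b,v]((S ⋈[b=d] π[d](R)))) → 1

|E| = 1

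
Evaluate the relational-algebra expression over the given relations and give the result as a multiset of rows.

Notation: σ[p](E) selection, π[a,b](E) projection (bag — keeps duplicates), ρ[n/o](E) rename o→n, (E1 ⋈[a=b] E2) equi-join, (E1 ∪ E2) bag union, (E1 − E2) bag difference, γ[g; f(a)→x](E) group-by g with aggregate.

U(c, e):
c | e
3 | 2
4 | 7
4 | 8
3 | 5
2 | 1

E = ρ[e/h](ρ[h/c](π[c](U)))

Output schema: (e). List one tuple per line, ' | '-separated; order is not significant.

Row counts bottom-up:
  U → 5
  π[c](U) → 5
  ρ[h/c](π[c](U)) → 5
  ρ[e/h](ρ[h/c](π[c](U))) → 5

== RESULT ==
e
2
3
3
4
4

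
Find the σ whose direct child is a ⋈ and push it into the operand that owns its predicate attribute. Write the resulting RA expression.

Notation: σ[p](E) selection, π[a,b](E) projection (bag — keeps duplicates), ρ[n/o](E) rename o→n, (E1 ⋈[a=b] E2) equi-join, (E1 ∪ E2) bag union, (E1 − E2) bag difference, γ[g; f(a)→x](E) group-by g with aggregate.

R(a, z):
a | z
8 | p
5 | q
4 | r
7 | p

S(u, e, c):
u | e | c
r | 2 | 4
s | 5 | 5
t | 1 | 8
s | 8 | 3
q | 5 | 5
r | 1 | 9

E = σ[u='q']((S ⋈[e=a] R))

σ filters on u, owned by the left side.
E' = (σ[u='q'](S) ⋈[e=a] R)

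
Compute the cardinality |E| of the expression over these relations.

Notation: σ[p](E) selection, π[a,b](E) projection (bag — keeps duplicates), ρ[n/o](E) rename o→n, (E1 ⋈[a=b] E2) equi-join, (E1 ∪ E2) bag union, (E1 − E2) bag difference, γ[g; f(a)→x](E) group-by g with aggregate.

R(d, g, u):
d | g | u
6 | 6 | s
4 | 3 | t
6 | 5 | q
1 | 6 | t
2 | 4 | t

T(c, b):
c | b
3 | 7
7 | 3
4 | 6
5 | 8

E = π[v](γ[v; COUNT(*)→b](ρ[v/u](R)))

Per-node cardinality:
  R → 5
  ρ[v/u](R) → 5
  γ[v; COUNT(*)→b](ρ[v/u](R)) → 3
  π[v](γ[v; COUNT(*)→b](ρ[v/u](R))) → 3

|E| = 3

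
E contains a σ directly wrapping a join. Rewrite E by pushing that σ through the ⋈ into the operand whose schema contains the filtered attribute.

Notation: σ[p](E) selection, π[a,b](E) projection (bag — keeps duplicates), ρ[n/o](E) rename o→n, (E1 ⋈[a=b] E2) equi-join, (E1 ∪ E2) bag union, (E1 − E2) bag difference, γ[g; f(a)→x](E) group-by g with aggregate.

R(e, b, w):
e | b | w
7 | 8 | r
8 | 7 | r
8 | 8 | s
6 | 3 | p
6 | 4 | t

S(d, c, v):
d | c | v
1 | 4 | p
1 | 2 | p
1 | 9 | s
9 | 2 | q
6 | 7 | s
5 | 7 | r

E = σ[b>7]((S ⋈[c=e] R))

σ filters on b, owned by the right side.
E' = (S ⋈[c=e] σ[b>7](R))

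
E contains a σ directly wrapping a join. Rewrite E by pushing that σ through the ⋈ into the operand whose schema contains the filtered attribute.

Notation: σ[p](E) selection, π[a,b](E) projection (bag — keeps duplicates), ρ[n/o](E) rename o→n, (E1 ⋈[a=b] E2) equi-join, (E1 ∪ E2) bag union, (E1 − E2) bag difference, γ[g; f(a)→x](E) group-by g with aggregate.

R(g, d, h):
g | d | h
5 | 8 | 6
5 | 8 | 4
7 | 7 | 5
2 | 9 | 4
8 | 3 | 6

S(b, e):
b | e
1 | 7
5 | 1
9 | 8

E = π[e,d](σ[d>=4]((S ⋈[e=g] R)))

σ filters on d, owned by the right side.
E' = π[e,d]((S ⋈[e=g] σ[d>=4](R)))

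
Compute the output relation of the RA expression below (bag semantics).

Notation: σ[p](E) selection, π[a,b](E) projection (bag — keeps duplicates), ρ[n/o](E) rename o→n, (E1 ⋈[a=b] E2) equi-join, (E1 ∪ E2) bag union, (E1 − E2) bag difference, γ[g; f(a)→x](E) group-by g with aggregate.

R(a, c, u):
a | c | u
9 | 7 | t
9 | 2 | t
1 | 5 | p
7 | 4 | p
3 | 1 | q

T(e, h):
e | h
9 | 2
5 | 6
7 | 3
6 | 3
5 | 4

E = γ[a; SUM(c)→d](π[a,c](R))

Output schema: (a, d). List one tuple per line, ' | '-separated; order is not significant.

Subexpression sizes:
  R → 5
  π[a,c](R) → 5
  γ[a; SUM(c)→d](π[a,c](R)) → 4

== RESULT ==
a | d
1 | 5
3 | 1
7 | 4
9 | 9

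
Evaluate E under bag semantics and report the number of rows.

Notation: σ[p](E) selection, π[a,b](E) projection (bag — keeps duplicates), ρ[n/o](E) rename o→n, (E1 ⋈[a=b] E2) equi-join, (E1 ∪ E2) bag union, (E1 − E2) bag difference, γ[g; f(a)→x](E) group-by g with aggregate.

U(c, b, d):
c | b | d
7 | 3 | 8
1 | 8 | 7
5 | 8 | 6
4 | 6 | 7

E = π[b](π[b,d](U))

Subexpression sizes:
  U → 4
  π[b,d](U) → 4
  π[b](π[b,d](U)) → 4

|E| = 4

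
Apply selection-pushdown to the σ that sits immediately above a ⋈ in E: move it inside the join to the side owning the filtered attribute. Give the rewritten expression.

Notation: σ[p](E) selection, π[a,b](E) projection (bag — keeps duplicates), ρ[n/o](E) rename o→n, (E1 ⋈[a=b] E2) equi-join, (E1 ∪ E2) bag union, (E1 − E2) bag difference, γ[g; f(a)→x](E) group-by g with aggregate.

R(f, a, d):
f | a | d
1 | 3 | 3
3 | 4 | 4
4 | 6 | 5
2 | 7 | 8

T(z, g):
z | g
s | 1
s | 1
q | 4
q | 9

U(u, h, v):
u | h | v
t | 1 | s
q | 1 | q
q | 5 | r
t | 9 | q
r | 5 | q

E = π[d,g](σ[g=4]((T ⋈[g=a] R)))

σ filters on g, owned by the left side.
E' = π[d,g]((σ[g=4](T) ⋈[g=a] R))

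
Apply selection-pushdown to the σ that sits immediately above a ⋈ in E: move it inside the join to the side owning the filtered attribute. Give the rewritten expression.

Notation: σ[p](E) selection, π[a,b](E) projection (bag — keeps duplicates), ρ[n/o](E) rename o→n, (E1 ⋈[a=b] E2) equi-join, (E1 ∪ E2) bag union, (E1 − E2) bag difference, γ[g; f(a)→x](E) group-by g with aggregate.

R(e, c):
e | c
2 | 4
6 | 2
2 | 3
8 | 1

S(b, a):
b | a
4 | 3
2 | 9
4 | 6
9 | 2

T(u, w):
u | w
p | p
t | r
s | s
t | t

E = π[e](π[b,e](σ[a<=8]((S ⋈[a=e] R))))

σ filters on a, owned by the left side.
E' = π[e](π[b,e]((σ[a<=8](S) ⋈[a=e] R)))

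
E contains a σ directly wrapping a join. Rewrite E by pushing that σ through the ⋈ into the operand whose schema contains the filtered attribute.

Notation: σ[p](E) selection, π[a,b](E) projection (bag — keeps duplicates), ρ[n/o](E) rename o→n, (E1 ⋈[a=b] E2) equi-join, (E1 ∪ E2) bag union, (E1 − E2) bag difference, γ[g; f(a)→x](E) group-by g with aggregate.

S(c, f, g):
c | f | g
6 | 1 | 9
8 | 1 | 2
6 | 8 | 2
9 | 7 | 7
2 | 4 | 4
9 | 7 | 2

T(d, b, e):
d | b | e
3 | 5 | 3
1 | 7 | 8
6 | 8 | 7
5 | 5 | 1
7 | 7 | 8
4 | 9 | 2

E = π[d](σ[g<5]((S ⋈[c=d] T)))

σ filters on g, owned by the left side.
E' = π[d]((σ[g<5](S) ⋈[c=d] T))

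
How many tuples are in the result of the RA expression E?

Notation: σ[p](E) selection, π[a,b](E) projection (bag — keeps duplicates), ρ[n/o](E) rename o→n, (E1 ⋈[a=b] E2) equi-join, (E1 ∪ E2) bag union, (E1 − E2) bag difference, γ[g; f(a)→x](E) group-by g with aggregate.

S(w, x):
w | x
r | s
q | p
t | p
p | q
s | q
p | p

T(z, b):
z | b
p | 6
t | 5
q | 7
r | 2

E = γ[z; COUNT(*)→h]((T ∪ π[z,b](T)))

Subexpression sizes:
  T → 4
  T → 4
  π[z,b](T) → 4
  (T ∪ π[z,b](T)) → 8
  γ[z; COUNT(*)→h]((T ∪ π[z,b](T))) → 4

|E| = 4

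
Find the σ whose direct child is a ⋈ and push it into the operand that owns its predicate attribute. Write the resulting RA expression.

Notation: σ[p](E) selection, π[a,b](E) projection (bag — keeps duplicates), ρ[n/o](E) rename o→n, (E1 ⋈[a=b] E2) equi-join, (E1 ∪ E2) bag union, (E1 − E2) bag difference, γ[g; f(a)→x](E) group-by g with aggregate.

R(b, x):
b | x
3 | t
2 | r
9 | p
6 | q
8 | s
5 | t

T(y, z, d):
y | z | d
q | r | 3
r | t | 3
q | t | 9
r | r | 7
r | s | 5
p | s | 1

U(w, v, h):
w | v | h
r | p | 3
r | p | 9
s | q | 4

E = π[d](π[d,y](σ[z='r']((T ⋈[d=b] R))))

σ filters on z, owned by the left side.
E' = π[d](π[d,y]((σ[z='r'](T) ⋈[d=b] R)))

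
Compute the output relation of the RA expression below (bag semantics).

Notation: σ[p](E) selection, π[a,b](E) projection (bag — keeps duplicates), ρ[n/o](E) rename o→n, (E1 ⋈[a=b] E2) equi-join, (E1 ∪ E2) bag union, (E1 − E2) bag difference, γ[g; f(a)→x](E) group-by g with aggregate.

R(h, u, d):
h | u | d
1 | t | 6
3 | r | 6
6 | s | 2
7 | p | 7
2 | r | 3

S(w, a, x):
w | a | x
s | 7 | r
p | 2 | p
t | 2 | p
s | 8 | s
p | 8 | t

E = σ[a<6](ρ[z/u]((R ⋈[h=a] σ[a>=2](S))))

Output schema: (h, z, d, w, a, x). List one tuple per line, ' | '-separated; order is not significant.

Subexpression sizes:
  R → 5
  S → 5
  σ[a>=2](S) → 5
  (R ⋈[h=a] σ[a>=2](S)) → 3
  ρ[z/u]((R ⋈[h=a] σ[a>=2](S))) → 3
  σ[a<6](ρ[z/u]((R ⋈[h=a] σ[a>=2](S)))) → 2

== RESULT ==
h | z | d | w | a | x
2 | r | 3 | p | 2 | p
2 | r | 3 | t | 2 | p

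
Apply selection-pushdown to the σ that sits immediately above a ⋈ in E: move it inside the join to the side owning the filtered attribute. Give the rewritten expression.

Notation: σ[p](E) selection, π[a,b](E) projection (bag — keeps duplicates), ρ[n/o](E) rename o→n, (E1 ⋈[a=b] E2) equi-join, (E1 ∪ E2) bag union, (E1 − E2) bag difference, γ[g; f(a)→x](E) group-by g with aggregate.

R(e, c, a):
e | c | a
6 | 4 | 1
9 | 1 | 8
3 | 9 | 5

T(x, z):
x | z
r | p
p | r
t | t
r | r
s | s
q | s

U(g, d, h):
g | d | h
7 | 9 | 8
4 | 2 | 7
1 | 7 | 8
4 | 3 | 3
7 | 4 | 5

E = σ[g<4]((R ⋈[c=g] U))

σ filters on g, owned by the right side.
E' = (R ⋈[c=g] σ[g<4](U))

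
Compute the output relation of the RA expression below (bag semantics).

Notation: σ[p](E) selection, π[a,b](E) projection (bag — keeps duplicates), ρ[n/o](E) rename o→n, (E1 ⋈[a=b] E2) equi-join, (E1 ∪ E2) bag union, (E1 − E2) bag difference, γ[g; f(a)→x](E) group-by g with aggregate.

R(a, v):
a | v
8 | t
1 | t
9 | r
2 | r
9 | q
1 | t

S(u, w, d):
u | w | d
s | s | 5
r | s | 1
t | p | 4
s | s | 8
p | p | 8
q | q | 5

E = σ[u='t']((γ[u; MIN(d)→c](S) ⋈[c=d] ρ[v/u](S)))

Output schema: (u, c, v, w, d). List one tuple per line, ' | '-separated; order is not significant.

Stepwise |·|:
  S → 6
  γ[u; MIN(d)→c](S) → 5
  S → 6
  ρ[v/u](S) → 6
  (γ[u; MIN(d)→c](S) ⋈[c=d] ρ[v/u](S)) → 8
  σ[u='t']((γ[u; MIN(d)→c](S) ⋈[c=d] ρ[v/u](S))) → 1

== RESULT ==
u | c | v | w | d
t | 4 | t | p | 4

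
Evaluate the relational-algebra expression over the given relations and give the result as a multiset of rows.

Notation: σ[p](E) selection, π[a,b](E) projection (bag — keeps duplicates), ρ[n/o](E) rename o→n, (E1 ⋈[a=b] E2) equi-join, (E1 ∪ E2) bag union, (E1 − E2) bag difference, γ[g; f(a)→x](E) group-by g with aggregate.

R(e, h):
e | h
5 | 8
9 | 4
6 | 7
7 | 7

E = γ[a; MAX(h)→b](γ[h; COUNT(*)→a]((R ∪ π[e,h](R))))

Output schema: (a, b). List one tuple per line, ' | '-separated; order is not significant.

Row counts bottom-up:
  R → 4
  R → 4
  π[e,h](R) → 4
  (R ∪ π[e,h](R)) → 8
  γ[h; COUNT(*)→a]((R ∪ π[e,h](R))) → 3
  γ[a; MAX(h)→b](γ[h; COUNT(*)→a]((R ∪ π[e,h](R)))) → 2

== RESULT ==
a | b
2 | 8
4 | 7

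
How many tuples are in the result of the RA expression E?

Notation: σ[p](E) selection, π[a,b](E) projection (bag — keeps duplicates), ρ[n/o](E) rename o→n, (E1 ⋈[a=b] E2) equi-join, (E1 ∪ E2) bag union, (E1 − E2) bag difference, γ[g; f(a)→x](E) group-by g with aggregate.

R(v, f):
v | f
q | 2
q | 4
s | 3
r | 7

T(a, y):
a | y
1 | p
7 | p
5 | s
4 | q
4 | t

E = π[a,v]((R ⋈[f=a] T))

Subexpression sizes:
  R → 4
  T → 5
  (R ⋈[f=a] T) → 3
  π[a,v]((R ⋈[f=a] T)) → 3

|E| = 3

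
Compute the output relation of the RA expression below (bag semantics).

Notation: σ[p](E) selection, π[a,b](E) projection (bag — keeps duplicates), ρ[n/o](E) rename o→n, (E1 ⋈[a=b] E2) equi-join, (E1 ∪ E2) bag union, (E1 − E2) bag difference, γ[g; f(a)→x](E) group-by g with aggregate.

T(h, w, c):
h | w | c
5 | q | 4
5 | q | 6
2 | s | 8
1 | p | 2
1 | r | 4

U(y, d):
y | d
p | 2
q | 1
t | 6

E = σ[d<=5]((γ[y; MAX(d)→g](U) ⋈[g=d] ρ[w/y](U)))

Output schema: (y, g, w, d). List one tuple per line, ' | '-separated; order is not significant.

Per-node cardinality:
  U → 3
  γ[y; MAX(d)→g](U) → 3
  U → 3
  ρ[w/y](U) → 3
  (γ[y; MAX(d)→g](U) ⋈[g=d] ρ[w/y](U)) → 3
  σ[d<=5]((γ[y; MAX(d)→g](U) ⋈[g=d] ρ[w/y](U))) → 2

== RESULT ==
y | g | w | d
p | 2 | p | 2
q | 1 | q | 1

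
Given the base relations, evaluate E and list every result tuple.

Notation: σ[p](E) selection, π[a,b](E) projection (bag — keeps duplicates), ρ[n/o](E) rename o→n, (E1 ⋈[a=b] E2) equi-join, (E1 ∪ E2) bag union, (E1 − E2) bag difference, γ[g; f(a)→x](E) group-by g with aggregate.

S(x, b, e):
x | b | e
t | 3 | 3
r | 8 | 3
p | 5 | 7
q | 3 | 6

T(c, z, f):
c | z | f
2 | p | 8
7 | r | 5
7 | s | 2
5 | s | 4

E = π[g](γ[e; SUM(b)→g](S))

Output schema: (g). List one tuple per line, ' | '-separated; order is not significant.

Row counts bottom-up:
  S → 4
  γ[e; SUM(b)→g](S) → 3
  π[g](γ[e; SUM(b)→g](S)) → 3

== RESULT ==
g
3
5
11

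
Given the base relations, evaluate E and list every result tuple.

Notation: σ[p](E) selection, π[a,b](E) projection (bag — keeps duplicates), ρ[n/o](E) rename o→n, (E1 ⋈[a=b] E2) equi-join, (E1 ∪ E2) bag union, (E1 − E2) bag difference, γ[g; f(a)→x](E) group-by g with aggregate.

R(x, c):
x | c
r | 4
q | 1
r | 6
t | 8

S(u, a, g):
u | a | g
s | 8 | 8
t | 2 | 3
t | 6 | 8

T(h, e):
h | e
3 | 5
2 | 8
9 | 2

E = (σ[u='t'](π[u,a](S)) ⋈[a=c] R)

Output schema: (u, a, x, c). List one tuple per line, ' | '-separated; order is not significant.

Per-node cardinality:
  S → 3
  π[u,a](S) → 3
  σ[u='t'](π[u,a](S)) → 2
  R → 4
  (σ[u='t'](π[u,a](S)) ⋈[a=c] R) → 1

== RESULT ==
u | a | x | c
t | 6 | r | 6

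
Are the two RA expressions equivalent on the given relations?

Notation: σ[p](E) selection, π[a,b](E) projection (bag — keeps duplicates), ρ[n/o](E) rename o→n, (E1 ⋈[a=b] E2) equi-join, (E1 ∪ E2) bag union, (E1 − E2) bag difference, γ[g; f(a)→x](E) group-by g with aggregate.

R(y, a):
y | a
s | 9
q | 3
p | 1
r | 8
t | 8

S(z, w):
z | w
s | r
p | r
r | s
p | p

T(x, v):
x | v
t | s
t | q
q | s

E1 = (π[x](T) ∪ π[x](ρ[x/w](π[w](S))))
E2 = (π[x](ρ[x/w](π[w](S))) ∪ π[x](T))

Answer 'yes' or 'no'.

E1 per-node cardinality:
  T → 3
  π[x](T) → 3
  S → 4
  π[w](S) → 4
  ρ[x/w](π[w](S)) → 4
  π[x](ρ[x/w](π[w](S))) → 4
  (π[x](T) ∪ π[x](ρ[x/w](π[w](S)))) → 7
E2 per-node cardinality:
  S → 4
  π[w](S) → 4
  ρ[x/w](π[w](S)) → 4
  π[x](ρ[x/w](π[w](S))) → 4
  T → 3
  π[x](T) → 3
  (π[x](ρ[x/w](π[w](S))) ∪ π[x](T)) → 7

E1 and E2 produce the same multiset:
x
p
q
r
r
s
t
t

yes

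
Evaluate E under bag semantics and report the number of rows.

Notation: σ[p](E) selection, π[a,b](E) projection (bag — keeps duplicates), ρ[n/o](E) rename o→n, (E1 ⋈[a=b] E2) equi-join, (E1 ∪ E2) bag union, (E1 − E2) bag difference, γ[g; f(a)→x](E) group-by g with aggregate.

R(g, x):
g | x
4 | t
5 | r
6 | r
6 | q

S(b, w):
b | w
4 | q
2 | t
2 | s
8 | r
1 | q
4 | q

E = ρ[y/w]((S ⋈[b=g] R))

Row counts bottom-up:
  S → 6
  R → 4
  (S ⋈[b=g] R) → 2
  ρ[y/w]((S ⋈[b=g] R)) → 2

|E| = 2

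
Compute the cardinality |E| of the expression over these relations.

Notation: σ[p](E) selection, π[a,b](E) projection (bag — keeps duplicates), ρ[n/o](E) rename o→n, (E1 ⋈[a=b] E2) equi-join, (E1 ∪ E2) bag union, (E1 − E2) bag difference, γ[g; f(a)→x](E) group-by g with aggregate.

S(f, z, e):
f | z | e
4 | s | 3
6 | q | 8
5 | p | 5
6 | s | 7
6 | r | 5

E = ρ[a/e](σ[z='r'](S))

Subexpression sizes:
  S → 5
  σ[z='r'](S) → 1
  ρ[a/e](σ[z='r'](S)) → 1

|E| = 1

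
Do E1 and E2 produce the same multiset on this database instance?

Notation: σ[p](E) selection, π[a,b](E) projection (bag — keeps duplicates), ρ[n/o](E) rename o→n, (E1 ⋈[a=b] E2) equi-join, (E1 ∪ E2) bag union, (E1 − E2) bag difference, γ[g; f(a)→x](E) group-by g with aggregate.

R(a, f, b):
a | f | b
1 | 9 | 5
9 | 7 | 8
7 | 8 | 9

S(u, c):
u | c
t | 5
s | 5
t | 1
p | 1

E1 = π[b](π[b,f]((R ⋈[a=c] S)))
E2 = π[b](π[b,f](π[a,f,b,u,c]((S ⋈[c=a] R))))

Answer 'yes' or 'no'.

E1 per-node cardinality:
  R → 3
  S → 4
  (R ⋈[a=c] S) → 2
  π[b,f]((R ⋈[a=c] S)) → 2
  π[b](π[b,f]((R ⋈[a=c] S))) → 2
E2 per-node cardinality:
  S → 4
  R → 3
  (S ⋈[c=a] R) → 2
  π[a,f,b,u,c]((S ⋈[c=a] R)) → 2
  π[b,f](π[a,f,b,u,c]((S ⋈[c=a] R))) → 2
  π[b](π[b,f](π[a,f,b,u,c]((S ⋈[c=a] R)))) → 2

E1 and E2 produce the same multiset:
b
5
5

yes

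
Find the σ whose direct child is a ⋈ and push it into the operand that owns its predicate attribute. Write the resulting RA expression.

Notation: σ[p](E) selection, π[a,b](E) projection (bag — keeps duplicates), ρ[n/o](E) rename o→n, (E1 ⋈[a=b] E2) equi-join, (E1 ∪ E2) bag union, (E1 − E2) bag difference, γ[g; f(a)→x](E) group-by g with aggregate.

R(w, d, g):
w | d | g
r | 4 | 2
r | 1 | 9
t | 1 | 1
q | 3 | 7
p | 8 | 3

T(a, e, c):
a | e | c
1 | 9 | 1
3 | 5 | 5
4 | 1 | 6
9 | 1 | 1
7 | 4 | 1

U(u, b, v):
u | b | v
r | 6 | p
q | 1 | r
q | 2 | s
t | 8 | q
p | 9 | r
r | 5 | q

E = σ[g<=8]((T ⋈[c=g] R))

σ filters on g, owned by the right side.
E' = (T ⋈[c=g] σ[g<=8](R))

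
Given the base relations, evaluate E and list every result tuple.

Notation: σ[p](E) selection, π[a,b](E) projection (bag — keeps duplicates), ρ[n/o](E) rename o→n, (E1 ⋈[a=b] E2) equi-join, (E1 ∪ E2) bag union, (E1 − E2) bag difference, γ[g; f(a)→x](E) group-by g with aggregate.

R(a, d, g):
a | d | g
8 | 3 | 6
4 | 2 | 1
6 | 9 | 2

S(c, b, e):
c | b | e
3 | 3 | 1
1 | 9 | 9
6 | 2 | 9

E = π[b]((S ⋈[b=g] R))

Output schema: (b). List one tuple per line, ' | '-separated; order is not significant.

Per-node cardinality:
  S → 3
  R → 3
  (S ⋈[b=g] R) → 1
  π[b]((S ⋈[b=g] R)) → 1

== RESULT ==
b
2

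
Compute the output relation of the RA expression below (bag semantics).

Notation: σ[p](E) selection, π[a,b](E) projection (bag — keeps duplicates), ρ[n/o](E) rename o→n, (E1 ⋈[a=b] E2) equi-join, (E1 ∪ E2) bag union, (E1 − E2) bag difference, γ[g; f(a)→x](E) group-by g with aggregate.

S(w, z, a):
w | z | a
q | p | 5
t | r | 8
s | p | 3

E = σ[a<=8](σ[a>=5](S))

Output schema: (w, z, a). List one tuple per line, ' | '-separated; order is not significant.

Stepwise |·|:
  S → 3
  σ[a>=5](S) → 2
  σ[a<=8](σ[a>=5](S)) → 2

== RESULT ==
w | z | a
q | p | 5
t | r | 8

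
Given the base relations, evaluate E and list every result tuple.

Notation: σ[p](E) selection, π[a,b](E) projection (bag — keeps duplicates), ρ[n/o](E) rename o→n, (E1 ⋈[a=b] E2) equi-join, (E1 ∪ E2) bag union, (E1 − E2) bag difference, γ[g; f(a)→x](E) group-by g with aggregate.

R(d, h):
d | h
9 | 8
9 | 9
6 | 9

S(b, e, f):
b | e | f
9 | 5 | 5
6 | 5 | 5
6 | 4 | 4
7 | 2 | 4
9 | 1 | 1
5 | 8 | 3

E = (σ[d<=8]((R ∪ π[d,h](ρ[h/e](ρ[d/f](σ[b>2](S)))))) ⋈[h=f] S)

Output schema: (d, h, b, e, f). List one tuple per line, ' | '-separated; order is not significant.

Row counts bottom-up:
  R → 3
  S → 6
  σ[b>2](S) → 6
  ρ[d/f](σ[b>2](S)) → 6
  ρ[h/e](ρ[d/f](σ[b>2](S))) → 6
  π[d,h](ρ[h/e](ρ[d/f](σ[b>2](S)))) → 6
  (R ∪ π[d,h](ρ[h/e](ρ[d/f](σ[b>2](S))))) → 9
  σ[d<=8]((R ∪ π[d,h](ρ[h/e](ρ[d/f](σ[b>2](S)))))) → 7
  S → 6
  (σ[d<=8]((R ∪ π[d,h](ρ[h/e](ρ[d/f](σ[b>2](S)))))) ⋈[h=f] S) → 7

== RESULT ==
d | h | b | e | f
1 | 1 | 9 | 1 | 1
4 | 4 | 6 | 4 | 4
4 | 4 | 7 | 2 | 4
5 | 5 | 6 | 5 | 5
5 | 5 | 6 | 5 | 5
5 | 5 | 9 | 5 | 5
5 | 5 | 9 | 5 | 5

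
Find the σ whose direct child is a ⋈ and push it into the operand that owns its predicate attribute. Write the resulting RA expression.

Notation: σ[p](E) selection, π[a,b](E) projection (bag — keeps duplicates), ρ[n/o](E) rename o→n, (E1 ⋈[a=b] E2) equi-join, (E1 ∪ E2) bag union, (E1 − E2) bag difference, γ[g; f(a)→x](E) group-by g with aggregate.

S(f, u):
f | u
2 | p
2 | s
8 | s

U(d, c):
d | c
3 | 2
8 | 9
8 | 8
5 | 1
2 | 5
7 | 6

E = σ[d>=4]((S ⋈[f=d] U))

σ filters on d, owned by the right side.
E' = (S ⋈[f=d] σ[d>=4](U))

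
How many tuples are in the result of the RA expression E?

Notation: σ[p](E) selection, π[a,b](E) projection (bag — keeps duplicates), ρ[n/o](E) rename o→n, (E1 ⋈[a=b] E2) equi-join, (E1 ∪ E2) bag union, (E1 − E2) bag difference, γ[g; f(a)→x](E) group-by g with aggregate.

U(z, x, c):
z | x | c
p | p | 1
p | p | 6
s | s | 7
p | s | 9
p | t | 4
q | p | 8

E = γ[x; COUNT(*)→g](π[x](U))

Row counts bottom-up:
  U → 6
  π[x](U) → 6
  γ[x; COUNT(*)→g](π[x](U)) → 3

|E| = 3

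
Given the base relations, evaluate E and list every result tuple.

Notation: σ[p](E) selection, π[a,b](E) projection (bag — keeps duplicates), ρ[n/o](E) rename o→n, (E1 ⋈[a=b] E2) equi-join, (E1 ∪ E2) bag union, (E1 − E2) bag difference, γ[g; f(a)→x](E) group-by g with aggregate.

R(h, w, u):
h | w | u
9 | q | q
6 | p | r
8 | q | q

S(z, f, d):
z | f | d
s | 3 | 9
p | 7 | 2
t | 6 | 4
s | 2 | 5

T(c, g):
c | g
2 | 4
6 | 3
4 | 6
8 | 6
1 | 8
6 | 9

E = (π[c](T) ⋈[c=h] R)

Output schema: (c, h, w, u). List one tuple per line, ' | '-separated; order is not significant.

Row counts bottom-up:
  T → 6
  π[c](T) → 6
  R → 3
  (π[c](T) ⋈[c=h] R) → 3

== RESULT ==
c | h | w | u
6 | 6 | p | r
6 | 6 | p | r
8 | 8 | q | q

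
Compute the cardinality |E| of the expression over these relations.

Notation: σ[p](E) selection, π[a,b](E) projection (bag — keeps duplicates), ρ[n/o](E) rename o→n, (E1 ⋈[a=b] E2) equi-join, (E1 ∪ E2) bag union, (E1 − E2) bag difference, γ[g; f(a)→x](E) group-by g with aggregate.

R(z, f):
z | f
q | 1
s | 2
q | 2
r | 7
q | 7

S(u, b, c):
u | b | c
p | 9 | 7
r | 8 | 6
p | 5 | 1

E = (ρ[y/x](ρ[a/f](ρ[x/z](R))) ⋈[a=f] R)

Row counts bottom-up:
  R → 5
  ρ[x/z](R) → 5
  ρ[a/f](ρ[x/z](R)) → 5
  ρ[y/x](ρ[a/f](ρ[x/z](R))) → 5
  R → 5
  (ρ[y/x](ρ[a/f](ρ[x/z](R))) ⋈[a=f] R) → 9

|E| = 9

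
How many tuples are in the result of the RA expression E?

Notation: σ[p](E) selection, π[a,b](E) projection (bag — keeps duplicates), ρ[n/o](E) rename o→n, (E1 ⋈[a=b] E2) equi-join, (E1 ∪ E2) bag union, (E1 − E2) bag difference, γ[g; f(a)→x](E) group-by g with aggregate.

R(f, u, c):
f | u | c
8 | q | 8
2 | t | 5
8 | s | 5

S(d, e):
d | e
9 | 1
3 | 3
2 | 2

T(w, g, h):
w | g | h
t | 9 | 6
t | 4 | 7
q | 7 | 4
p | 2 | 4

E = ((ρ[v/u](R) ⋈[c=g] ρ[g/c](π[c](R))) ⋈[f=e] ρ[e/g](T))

Subexpression sizes:
  R → 3
  ρ[v/u](R) → 3
  R → 3
  π[c](R) → 3
  ρ[g/c](π[c](R)) → 3
  (ρ[v/u](R) ⋈[c=g] ρ[g/c](π[c](R))) → 5
  T → 4
  ρ[e/g](T) → 4
  ((ρ[v/u](R) ⋈[c=g] ρ[g/c](π[c](R))) ⋈[f=e] ρ[e/g](T)) → 2

|E| = 2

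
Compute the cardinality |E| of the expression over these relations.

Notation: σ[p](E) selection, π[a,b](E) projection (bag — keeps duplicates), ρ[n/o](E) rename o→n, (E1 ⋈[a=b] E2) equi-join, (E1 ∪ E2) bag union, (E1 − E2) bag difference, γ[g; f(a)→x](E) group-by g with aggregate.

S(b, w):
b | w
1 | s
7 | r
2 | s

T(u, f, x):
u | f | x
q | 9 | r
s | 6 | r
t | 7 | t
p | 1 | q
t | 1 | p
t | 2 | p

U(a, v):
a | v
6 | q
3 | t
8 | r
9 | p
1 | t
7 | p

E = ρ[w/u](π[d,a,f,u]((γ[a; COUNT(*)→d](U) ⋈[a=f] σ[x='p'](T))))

Subexpression sizes:
  U → 6
  γ[a; COUNT(*)→d](U) → 6
  T → 6
  σ[x='p'](T) → 2
  (γ[a; COUNT(*)→d](U) ⋈[a=f] σ[x='p'](T)) → 1
  π[d,a,f,u]((γ[a; COUNT(*)→d](U) ⋈[a=f] σ[x='p'](T))) → 1
  ρ[w/u](π[d,a,f,u]((γ[a; COUNT(*)→d](U) ⋈[a=f] σ[x='p'](T)))) → 1

|E| = 1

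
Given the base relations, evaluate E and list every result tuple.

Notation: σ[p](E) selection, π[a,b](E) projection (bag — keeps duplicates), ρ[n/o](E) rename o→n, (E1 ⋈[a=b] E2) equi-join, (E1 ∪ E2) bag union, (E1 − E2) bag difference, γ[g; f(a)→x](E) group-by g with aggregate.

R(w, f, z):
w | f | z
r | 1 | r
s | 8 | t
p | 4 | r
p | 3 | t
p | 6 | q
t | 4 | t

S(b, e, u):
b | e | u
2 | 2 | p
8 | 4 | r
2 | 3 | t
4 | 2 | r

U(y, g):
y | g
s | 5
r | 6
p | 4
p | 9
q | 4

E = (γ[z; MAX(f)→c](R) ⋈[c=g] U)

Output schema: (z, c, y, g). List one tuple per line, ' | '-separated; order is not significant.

Subexpression sizes:
  R → 6
  γ[z; MAX(f)→c](R) → 3
  U → 5
  (γ[z; MAX(f)→c](R) ⋈[c=g] U) → 3

== RESULT ==
z | c | y | g
q | 6 | r | 6
r | 4 | p | 4
r | 4 | q | 4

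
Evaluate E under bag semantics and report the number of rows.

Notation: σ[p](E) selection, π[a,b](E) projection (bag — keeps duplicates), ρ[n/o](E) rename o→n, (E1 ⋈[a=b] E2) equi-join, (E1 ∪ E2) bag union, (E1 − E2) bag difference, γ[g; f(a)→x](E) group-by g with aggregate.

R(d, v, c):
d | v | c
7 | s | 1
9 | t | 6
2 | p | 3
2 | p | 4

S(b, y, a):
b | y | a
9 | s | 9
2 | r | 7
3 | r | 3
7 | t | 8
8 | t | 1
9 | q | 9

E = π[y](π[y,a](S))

Subexpression sizes:
  S → 6
  π[y,a](S) → 6
  π[y](π[y,a](S)) → 6

|E| = 6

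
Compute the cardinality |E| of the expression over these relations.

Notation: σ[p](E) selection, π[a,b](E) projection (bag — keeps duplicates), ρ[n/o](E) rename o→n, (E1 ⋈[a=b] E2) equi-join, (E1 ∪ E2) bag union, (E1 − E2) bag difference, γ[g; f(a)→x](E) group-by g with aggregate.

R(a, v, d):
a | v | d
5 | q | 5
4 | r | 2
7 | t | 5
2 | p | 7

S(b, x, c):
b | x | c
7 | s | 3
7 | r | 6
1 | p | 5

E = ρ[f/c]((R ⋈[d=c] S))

Subexpression sizes:
  R → 4
  S → 3
  (R ⋈[d=c] S) → 2
  ρ[f/c]((R ⋈[d=c] S)) → 2

|E| = 2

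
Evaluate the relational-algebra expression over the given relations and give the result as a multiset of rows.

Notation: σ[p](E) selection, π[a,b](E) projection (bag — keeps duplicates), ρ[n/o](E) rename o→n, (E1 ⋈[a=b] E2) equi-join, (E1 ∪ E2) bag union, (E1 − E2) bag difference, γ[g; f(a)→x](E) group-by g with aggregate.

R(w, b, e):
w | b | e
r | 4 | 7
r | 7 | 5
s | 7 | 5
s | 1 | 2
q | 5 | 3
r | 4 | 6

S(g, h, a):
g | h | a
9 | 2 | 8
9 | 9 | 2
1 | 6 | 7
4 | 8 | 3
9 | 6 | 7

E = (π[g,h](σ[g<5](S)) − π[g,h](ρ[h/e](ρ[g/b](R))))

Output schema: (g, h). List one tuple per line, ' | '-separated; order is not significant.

Stepwise |·|:
  S → 5
  σ[g<5](S) → 2
  π[g,h](σ[g<5](S)) → 2
  R → 6
  ρ[g/b](R) → 6
  ρ[h/e](ρ[g/b](R)) → 6
  π[g,h](ρ[h/e](ρ[g/b](R))) → 6
  (π[g,h](σ[g<5](S)) − π[g,h](ρ[h/e](ρ[g/b](R)))) → 2

== RESULT ==
g | h
1 | 6
4 | 8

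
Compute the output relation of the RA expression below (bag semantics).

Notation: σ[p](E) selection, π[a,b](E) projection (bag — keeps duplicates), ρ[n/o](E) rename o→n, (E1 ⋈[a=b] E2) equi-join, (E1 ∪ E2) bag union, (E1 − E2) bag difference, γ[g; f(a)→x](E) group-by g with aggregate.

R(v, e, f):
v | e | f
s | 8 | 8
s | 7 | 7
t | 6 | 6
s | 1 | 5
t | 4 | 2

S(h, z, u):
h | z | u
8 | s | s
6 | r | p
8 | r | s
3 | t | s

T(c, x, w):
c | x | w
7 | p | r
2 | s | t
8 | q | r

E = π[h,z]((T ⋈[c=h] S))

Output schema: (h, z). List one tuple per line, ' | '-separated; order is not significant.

Per-node cardinality:
  T → 3
  S → 4
  (T ⋈[c=h] S) → 2
  π[h,z]((T ⋈[c=h] S)) → 2

== RESULT ==
h | z
8 | r
8 | s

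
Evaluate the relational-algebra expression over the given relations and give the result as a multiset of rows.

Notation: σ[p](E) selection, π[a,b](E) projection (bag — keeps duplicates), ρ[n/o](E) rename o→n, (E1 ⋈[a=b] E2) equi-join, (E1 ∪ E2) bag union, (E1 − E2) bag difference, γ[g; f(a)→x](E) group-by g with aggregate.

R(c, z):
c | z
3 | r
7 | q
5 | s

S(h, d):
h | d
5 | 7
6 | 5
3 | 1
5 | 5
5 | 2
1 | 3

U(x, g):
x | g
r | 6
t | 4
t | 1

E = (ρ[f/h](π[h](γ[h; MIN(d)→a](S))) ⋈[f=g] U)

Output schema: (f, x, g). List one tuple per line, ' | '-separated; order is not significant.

Row counts bottom-up:
  S → 6
  γ[h; MIN(d)→a](S) → 4
  π[h](γ[h; MIN(d)→a](S)) → 4
  ρ[f/h](π[h](γ[h; MIN(d)→a](S))) → 4
  U → 3
  (ρ[f/h](π[h](γ[h; MIN(d)→a](S))) ⋈[f=g] U) → 2

== RESULT ==
f | x | g
1 | t | 1
6 | r | 6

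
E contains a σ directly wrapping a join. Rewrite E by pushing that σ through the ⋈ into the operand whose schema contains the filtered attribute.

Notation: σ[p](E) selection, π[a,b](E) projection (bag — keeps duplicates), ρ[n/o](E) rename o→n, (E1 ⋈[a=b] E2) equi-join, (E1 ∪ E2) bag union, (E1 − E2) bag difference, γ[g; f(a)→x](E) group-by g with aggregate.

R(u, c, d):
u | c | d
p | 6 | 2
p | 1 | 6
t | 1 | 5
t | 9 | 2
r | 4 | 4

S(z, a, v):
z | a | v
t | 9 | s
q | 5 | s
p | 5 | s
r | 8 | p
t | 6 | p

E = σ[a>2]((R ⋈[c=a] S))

σ filters on a, owned by the right side.
E' = (R ⋈[c=a] σ[a>2](S))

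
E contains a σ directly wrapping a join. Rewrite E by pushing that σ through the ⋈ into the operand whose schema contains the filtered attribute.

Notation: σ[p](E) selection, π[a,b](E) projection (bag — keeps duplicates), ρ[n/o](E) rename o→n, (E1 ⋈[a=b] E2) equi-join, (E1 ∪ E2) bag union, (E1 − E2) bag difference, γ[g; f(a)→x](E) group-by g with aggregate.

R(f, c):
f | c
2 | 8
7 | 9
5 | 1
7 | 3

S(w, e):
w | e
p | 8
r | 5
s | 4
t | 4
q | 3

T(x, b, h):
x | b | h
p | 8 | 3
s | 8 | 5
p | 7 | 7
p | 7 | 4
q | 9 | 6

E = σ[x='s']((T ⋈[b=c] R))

σ filters on x, owned by the left side.
E' = (σ[x='s'](T) ⋈[b=c] R)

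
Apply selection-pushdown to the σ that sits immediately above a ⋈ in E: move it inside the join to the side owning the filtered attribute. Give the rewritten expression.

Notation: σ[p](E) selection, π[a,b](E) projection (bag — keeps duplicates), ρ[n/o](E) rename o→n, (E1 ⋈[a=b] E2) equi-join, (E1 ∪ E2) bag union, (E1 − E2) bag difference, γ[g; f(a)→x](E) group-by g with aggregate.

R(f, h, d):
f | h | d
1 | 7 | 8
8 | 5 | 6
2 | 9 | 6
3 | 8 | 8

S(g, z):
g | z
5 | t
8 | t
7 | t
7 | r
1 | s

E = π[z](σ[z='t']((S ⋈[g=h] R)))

σ filters on z, owned by the left side.
E' = π[z]((σ[z='t'](S) ⋈[g=h] R))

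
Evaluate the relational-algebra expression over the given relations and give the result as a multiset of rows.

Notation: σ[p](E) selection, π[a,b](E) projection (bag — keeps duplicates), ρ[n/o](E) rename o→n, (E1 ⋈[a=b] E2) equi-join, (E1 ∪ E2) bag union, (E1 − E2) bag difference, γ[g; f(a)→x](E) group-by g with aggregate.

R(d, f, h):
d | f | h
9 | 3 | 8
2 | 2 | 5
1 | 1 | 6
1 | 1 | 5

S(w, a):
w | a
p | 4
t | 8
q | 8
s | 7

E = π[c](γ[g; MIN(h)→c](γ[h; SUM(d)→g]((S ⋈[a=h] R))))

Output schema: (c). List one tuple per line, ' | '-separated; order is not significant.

Per-node cardinality:
  S → 4
  R → 4
  (S ⋈[a=h] R) → 2
  γ[h; SUM(d)→g]((S ⋈[a=h] R)) → 1
  γ[g; MIN(h)→c](γ[h; SUM(d)→g]((S ⋈[a=h] R))) → 1
  π[c](γ[g; MIN(h)→c](γ[h; SUM(d)→g]((S ⋈[a=h] R)))) → 1

== RESULT ==
c
8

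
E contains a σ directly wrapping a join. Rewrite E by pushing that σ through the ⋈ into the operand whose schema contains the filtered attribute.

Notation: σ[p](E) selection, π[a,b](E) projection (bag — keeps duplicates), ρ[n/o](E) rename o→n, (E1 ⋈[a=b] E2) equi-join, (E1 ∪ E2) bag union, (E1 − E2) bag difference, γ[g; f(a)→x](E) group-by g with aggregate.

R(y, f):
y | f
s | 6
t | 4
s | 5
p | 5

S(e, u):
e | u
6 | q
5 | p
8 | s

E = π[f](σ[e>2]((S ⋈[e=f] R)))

σ filters on e, owned by the left side.
E' = π[f]((σ[e>2](S) ⋈[e=f] R))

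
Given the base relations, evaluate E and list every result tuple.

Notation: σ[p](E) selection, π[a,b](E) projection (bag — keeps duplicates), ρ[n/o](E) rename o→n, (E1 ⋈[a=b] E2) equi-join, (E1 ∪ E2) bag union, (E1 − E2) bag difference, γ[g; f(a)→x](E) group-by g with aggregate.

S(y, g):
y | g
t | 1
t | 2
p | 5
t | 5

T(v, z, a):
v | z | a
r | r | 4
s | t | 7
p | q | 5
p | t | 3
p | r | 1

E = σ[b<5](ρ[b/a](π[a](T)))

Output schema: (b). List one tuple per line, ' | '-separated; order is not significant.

Subexpression sizes:
  T → 5
  π[a](T) → 5
  ρ[b/a](π[a](T)) → 5
  σ[b<5](ρ[b/a](π[a](T))) → 3

== RESULT ==
b
1
3
4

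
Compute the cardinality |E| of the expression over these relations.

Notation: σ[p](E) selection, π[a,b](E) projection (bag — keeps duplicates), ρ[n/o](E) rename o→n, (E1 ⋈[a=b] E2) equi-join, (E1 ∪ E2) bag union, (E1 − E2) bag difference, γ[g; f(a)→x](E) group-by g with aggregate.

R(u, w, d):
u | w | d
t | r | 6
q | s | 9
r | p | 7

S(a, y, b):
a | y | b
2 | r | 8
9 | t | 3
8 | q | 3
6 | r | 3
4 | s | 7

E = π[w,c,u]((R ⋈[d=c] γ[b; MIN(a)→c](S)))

Subexpression sizes:
  R → 3
  S → 5
  γ[b; MIN(a)→c](S) → 3
  (R ⋈[d=c] γ[b; MIN(a)→c](S)) → 1
  π[w,c,u]((R ⋈[d=c] γ[b; MIN(a)→c](S))) → 1

|E| = 1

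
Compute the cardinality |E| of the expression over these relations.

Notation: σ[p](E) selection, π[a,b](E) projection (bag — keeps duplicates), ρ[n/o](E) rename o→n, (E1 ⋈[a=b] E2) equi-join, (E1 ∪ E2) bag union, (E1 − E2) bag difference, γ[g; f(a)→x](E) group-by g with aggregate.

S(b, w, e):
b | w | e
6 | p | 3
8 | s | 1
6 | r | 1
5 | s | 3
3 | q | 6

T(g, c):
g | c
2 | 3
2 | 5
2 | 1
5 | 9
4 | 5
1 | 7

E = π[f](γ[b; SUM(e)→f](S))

Row counts bottom-up:
  S → 5
  γ[b; SUM(e)→f](S) → 4
  π[f](γ[b; SUM(e)→f](S)) → 4

|E| = 4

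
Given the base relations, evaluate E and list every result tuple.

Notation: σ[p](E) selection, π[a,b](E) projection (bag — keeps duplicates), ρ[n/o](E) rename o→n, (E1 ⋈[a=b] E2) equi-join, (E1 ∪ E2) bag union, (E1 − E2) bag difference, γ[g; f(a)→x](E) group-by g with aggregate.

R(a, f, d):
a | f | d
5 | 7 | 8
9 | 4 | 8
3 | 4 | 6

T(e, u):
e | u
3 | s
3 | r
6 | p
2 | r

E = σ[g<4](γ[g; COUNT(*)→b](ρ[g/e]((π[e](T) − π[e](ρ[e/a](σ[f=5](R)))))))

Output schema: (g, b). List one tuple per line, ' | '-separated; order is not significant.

Subexpression sizes:
  T → 4
  π[e](T) → 4
  R → 3
  σ[f=5](R) → 0
  ρ[e/a](σ[f=5](R)) → 0
  π[e](ρ[e/a](σ[f=5](R))) → 0
  (π[e](T) − π[e](ρ[e/a](σ[f=5](R)))) → 4
  ρ[g/e]((π[e](T) − π[e](ρ[e/a](σ[f=5](R))))) → 4
  γ[g; COUNT(*)→b](ρ[g/e]((π[e](T) − π[e](ρ[e/a](σ[f=5](R)))))) → 3
  σ[g<4](γ[g; COUNT(*)→b](ρ[g/e]((π[e](T) − π[e](ρ[e/a](σ[f=5](R))))))) → 2

== RESULT ==
g | b
2 | 1
3 | 2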